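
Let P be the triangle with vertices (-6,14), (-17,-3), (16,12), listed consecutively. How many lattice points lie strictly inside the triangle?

196

By the shoelace formula, twice the signed area is |[(-6)·(-3) − (-17)·14] + [(-17)·12 − 16·(-3)] + [16·14 − (-6)·12]| = 396, so the area is 198.
Summing gcd(|Δx|,|Δy|) over the edges gives the boundary count: gcd(11,17) + gcd(33,15) + gcd(22,2) = 1+3+2 = 6.
By Pick's theorem A = I + B/2 − 1, so I = 198 − 6/2 + 1 = 196.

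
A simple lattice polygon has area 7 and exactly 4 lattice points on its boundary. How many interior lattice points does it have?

Pick's theorem A = I + B/2 − 1 rearranges to I = A − B/2 + 1 = 7 − 4/2 + 1 = 6.

6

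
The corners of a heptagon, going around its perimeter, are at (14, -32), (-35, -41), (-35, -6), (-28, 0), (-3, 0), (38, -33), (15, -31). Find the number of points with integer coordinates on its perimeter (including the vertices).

The number of boundary lattice points is Σ gcd(|Δx|,|Δy|) = gcd(49,9) + gcd(0,35) + gcd(7,6) + gcd(25,0) + gcd(41,33) + gcd(23,2) + gcd(1,1) = 1+35+1+25+1+1+1 = 65.

65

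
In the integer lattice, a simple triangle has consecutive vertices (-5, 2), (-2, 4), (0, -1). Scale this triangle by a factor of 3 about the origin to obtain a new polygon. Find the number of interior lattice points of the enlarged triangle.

Using the shoelace formula, 2A = |[(-5)·4 − (-2)·2] + [(-2)·(-1) − 0·4] + [0·2 − (-5)·(-1)]| = 19, so the area is 19/2.
Summing gcd(|Δx|,|Δy|) over the edges gives the boundary count: gcd(3,2) + gcd(2,5) + gcd(5,3) = 1+1+1 = 3.
Scaling by 3 multiplies the area by 3² = 9 (so the new area is 85.5) and multiplies the boundary lattice-point count by 3, giving 9.
By Pick's theorem, the interior count of the dilated polygon is 85.5 − 9/2 + 1 = 82.

82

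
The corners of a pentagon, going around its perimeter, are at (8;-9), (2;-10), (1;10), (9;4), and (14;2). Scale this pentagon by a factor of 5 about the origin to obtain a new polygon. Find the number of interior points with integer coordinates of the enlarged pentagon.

3711

Using the shoelace formula, 2A = |[8·(-10) − 2·(-9)] + [2·10 − 1·(-10)] + [1·4 − 9·10] + [9·2 − 14·4] + [14·(-9) − 8·2]| = 298, so the area is 149.
Summing gcd(|Δx|,|Δy|) over the edges gives the boundary count: gcd(6,1) + gcd(1,20) + gcd(8,6) + gcd(5,2) + gcd(6,11) = 1+1+2+1+1 = 6.
Scaling by 5 multiplies the area by 5² = 25 (so the new area is 3725) and multiplies the boundary lattice-point count by 5, giving 30.
By Pick's theorem, the interior count of the dilated polygon is 3725 − 30/2 + 1 = 3711.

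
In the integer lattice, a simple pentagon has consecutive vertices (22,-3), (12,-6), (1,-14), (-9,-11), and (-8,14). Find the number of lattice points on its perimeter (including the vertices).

Along each edge there are gcd(|Δx|,|Δy|)+1 lattice points, so counting each shared vertex once the boundary has gcd(10,3) + gcd(11,8) + gcd(10,3) + gcd(1,25) + gcd(30,17) = 1+1+1+1+1 = 5.

5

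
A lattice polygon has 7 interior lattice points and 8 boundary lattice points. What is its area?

Pick's theorem states A = I + B/2 − 1, so A = 7 + 8/2 − 1 = 10.

10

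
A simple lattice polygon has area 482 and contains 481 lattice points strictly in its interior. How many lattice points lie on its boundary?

Pick's theorem gives A = I + B/2 − 1, so B = 2(A − I + 1) = 2(482 − 481 + 1) = 4.

4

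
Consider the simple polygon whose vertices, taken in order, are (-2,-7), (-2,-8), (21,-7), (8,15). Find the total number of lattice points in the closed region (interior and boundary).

268

The shoelace formula gives twice the area as |[(-2)·(-8) − (-2)·(-7)] + [(-2)·(-7) − 21·(-8)] + [21·15 − 8·(-7)] + [8·(-7) − (-2)·15]| = 529, so the area is 529/2.
Along each edge there are gcd(|Δx|,|Δy|)+1 lattice points, so counting each shared vertex once the boundary has gcd(0,1) + gcd(23,1) + gcd(13,22) + gcd(10,22) = 1+1+1+2 = 5.
Pick's theorem gives I = A − B/2 + 1 = 529/2 − 5/2 + 1 = 263, so the closed region contains I + B = 263 + 5 = 268 lattice points.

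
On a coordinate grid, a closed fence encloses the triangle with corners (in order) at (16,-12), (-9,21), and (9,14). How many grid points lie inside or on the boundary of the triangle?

The shoelace formula gives twice the area as |[16·21 − (-9)·(-12)] + [(-9)·14 − 9·21] + [9·(-12) − 16·14]| = 419, so the area is 419/2.
The number of boundary lattice points is Σ gcd(|Δx|,|Δy|) = gcd(25,33) + gcd(18,7) + gcd(7,26) = 1+1+1 = 3.
Pick's theorem gives I = A − B/2 + 1 = 419/2 − 3/2 + 1 = 209, so the closed region contains I + B = 209 + 3 = 212 lattice points.

212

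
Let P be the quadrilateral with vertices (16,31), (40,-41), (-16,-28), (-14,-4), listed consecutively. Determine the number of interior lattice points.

2170

By the shoelace formula, twice the signed area is |[16·(-41) − 40·31] + [40·(-28) − (-16)·(-41)] + [(-16)·(-4) − (-14)·(-28)] + [(-14)·31 − 16·(-4)]| = 4370, so the area is 2185.
Summing gcd(|Δx|,|Δy|) over the edges gives the boundary count: gcd(24,72) + gcd(56,13) + gcd(2,24) + gcd(30,35) = 24+1+2+5 = 32.
Pick's theorem gives I = A − B/2 + 1 = 2185 − 32/2 + 1 = 2170.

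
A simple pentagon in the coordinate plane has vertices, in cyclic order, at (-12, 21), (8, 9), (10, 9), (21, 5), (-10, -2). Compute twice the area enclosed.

Using the shoelace formula, 2A = |[(-12)·9 − 8·21] + [8·9 − 10·9] + [10·5 − 21·9] + [21·(-2) − (-10)·5] + [(-10)·21 − (-12)·(-2)]| = 659, so the area is 659/2.

659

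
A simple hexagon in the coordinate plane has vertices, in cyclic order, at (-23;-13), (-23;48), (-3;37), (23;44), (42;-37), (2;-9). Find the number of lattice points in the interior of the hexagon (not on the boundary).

3131

The shoelace formula gives twice the area as |[(-23)·48 − (-23)·(-13)] + [(-23)·37 − (-3)·48] + [(-3)·44 − 23·37] + [23·(-37) − 42·44] + [42·(-9) − 2·(-37)] + [2·(-13) − (-23)·(-9)]| = 6329, so the area is 3164.5.
Along each edge there are gcd(|Δx|,|Δy|)+1 lattice points, so counting each shared vertex once the boundary has gcd(0,61) + gcd(20,11) + gcd(26,7) + gcd(19,81) + gcd(40,28) + gcd(25,4) = 61+1+1+1+4+1 = 69.
Pick's theorem gives I = A − B/2 + 1 = 3164.5 − 69/2 + 1 = 3131.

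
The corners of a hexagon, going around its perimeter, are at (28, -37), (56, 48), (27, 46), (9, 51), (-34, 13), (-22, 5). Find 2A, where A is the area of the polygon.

8300

By the shoelace formula, twice the signed area is |(28·48 − 56·(-37)) + (56·46 − 27·48) + (27·51 − 9·46) + (9·13 − (-34)·51) + ((-34)·5 − (-22)·13) + ((-22)·(-37) − 28·5)| = 8300, so the area is 4150.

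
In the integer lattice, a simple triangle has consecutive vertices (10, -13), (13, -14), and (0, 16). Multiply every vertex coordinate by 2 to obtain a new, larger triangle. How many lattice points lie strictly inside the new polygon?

Using the shoelace formula, 2A = |(10·(-14) − 13·(-13)) + (13·16 − 0·(-14)) + (0·(-13) − 10·16)| = 77, so the area is 38.5.
Along each edge there are gcd(|Δx|,|Δy|)+1 lattice points, so counting each shared vertex once the boundary has gcd(3,1) + gcd(13,30) + gcd(10,29) = 1+1+1 = 3.
Scaling by 2 multiplies the area by 2² = 4 (so the new area is 154) and multiplies the boundary lattice-point count by 2, giving 6.
By Pick's theorem, the interior count of the dilated polygon is 154 − 6/2 + 1 = 152.

152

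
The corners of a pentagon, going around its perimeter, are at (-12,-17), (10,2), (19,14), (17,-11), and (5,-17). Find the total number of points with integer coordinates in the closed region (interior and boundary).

376

The shoelace formula gives twice the area as |[(-12)·2 − 10·(-17)] + [10·14 − 19·2] + [19·(-11) − 17·14] + [17·(-17) − 5·(-11)] + [5·(-17) − (-12)·(-17)]| = 722, so the area is 361.
The number of boundary lattice points is Σ gcd(|Δx|,|Δy|) = gcd(22,19) + gcd(9,12) + gcd(2,25) + gcd(12,6) + gcd(17,0) = 1+3+1+6+17 = 28.
Pick's theorem gives I = A − B/2 + 1 = 361 − 28/2 + 1 = 348, so the closed region contains I + B = 348 + 28 = 376 lattice points.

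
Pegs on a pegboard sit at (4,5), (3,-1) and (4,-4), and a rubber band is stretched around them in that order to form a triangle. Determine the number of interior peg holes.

The shoelace formula gives twice the area as |(4·(-1) − 3·5) + (3·(-4) − 4·(-1)) + (4·5 − 4·(-4))| = 9, so the area is 9/2.
The number of boundary lattice points is Σ gcd(|Δx|,|Δy|) = gcd(1,6) + gcd(1,3) + gcd(0,9) = 1+1+9 = 11.
Pick's theorem gives I = A − B/2 + 1 = 9/2 − 11/2 + 1 = 0.

0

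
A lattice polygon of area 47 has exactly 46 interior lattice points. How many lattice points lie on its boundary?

Pick's theorem gives A = I + B/2 − 1, so B = 2(A − I + 1) = 2(47 − 46 + 1) = 4.

4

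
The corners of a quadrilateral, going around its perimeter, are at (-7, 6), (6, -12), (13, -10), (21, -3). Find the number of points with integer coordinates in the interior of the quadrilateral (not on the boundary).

209

By the shoelace formula, twice the signed area is |((-7)·(-12) − 6·6) + (6·(-10) − 13·(-12)) + (13·(-3) − 21·(-10)) + (21·6 − (-7)·(-3))| = 420, so the area is 210.
Along each edge there are gcd(|Δx|,|Δy|)+1 lattice points, so counting each shared vertex once the boundary has gcd(13,18) + gcd(7,2) + gcd(8,7) + gcd(28,9) = 1+1+1+1 = 4.
By Pick's theorem A = I + B/2 − 1, so I = 210 − 4/2 + 1 = 209.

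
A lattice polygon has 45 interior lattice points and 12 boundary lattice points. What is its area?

Pick's theorem states A = I + B/2 − 1, so A = 45 + 12/2 − 1 = 50.

50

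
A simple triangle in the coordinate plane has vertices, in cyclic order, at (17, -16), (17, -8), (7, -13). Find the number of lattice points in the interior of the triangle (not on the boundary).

Using the shoelace formula, 2A = |[17·(-8) − 17·(-16)] + [17·(-13) − 7·(-8)] + [7·(-16) − 17·(-13)]| = 80, so the area is 40.
The number of boundary lattice points is Σ gcd(|Δx|,|Δy|) = gcd(0,8) + gcd(10,5) + gcd(10,3) = 8+5+1 = 14.
By Pick's theorem A = I + B/2 − 1, so I = 40 − 14/2 + 1 = 34.

34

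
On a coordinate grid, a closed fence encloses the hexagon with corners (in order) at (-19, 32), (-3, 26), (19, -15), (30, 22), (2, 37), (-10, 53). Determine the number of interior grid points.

1120

Using the shoelace formula, 2A = |((-19)·26 − (-3)·32) + ((-3)·(-15) − 19·26) + (19·22 − 30·(-15)) + (30·37 − 2·22) + (2·53 − (-10)·37) + ((-10)·32 − (-19)·53)| = 2250, so the area is 1125.
The number of boundary lattice points is Σ gcd(|Δx|,|Δy|) = gcd(16,6) + gcd(22,41) + gcd(11,37) + gcd(28,15) + gcd(12,16) + gcd(9,21) = 2+1+1+1+4+3 = 12.
Pick's theorem gives I = A − B/2 + 1 = 1125 − 12/2 + 1 = 1120.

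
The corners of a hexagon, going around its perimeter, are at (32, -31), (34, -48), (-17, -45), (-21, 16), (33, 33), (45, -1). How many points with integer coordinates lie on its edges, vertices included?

9

Along each edge there are gcd(|Δx|,|Δy|)+1 lattice points, so counting each shared vertex once the boundary has gcd(2,17) + gcd(51,3) + gcd(4,61) + gcd(54,17) + gcd(12,34) + gcd(13,30) = 1+3+1+1+2+1 = 9.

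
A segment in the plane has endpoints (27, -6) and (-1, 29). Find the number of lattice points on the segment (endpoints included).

The number of lattice points on a segment between lattice points is gcd(|Δx|,|Δy|) + 1 = gcd(28,35) + 1 = 7 + 1 = 8.

8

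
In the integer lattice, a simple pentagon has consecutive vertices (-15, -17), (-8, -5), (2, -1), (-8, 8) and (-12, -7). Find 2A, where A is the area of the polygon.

216

The shoelace formula gives twice the area as |((-15)·(-5) − (-8)·(-17)) + ((-8)·(-1) − 2·(-5)) + (2·8 − (-8)·(-1)) + ((-8)·(-7) − (-12)·8) + ((-12)·(-17) − (-15)·(-7))| = 216, so the area is 108.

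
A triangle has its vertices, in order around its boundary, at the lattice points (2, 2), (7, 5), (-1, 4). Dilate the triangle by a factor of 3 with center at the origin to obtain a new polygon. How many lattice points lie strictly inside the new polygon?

The shoelace formula gives twice the area as |[2·5 − 7·2] + [7·4 − (-1)·5] + [(-1)·2 − 2·4]| = 19, so the area is 9.5.
Along each edge there are gcd(|Δx|,|Δy|)+1 lattice points, so counting each shared vertex once the boundary has gcd(5,3) + gcd(8,1) + gcd(3,2) = 1+1+1 = 3.
Scaling by 3 multiplies the area by 3² = 9 (so the new area is 85.5) and multiplies the boundary lattice-point count by 3, giving 9.
By Pick's theorem, the interior count of the dilated polygon is 85.5 − 9/2 + 1 = 82.

82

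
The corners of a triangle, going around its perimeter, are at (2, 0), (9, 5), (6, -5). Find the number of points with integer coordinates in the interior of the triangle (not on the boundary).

27

The shoelace formula gives twice the area as |(2·5 − 9·0) + (9·(-5) − 6·5) + (6·0 − 2·(-5))| = 55, so the area is 27.5.
The number of boundary lattice points is Σ gcd(|Δx|,|Δy|) = gcd(7,5) + gcd(3,10) + gcd(4,5) = 1+1+1 = 3.
By Pick's theorem A = I + B/2 − 1, so I = 27.5 − 3/2 + 1 = 27.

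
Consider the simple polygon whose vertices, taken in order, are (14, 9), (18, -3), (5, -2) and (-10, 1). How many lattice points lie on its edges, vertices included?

Along each edge there are gcd(|Δx|,|Δy|)+1 lattice points, so counting each shared vertex once the boundary has gcd(4,12) + gcd(13,1) + gcd(15,3) + gcd(24,8) = 4+1+3+8 = 16.

16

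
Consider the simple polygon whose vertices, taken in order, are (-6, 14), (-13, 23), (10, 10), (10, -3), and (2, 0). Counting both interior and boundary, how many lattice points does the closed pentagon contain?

The shoelace formula gives twice the area as |((-6)·23 − (-13)·14) + ((-13)·10 − 10·23) + (10·(-3) − 10·10) + (10·0 − 2·(-3)) + (2·14 − (-6)·0)| = 412, so the area is 206.
Summing gcd(|Δx|,|Δy|) over the edges gives the boundary count: gcd(7,9) + gcd(23,13) + gcd(0,13) + gcd(8,3) + gcd(8,14) = 1+1+13+1+2 = 18.
Pick's theorem gives I = A − B/2 + 1 = 206 − 18/2 + 1 = 198, so the closed region contains I + B = 198 + 18 = 216 lattice points.

216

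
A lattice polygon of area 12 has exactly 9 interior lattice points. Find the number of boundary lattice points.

Pick's theorem gives A = I + B/2 − 1, so B = 2(A − I + 1) = 2(12 − 9 + 1) = 8.

8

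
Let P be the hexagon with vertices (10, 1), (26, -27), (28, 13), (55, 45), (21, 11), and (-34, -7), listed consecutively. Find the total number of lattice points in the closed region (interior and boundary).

657

The shoelace formula gives twice the area as |(10·(-27) − 26·1) + (26·13 − 28·(-27)) + (28·45 − 55·13) + (55·11 − 21·45) + (21·(-7) − (-34)·11) + ((-34)·1 − 10·(-7))| = 1266, so the area is 633.
Summing gcd(|Δx|,|Δy|) over the edges gives the boundary count: gcd(16,28) + gcd(2,40) + gcd(27,32) + gcd(34,34) + gcd(55,18) + gcd(44,8) = 4+2+1+34+1+4 = 46.
Pick's theorem gives I = A − B/2 + 1 = 633 − 46/2 + 1 = 611, so the closed region contains I + B = 611 + 46 = 657 lattice points.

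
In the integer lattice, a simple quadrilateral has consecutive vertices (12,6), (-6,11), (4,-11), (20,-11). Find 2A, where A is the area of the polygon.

The shoelace formula gives twice the area as |(12·11 − (-6)·6) + ((-6)·(-11) − 4·11) + (4·(-11) − 20·(-11)) + (20·6 − 12·(-11))| = 618, so the area is 309.

618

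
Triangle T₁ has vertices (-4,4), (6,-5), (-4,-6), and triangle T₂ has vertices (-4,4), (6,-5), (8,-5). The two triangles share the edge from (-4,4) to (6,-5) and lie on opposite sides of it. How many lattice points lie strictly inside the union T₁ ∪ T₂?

The union is the simple quadrilateral with vertices (-4,4), (-4,-6), (6,-5), (8,-5) in order.
Using the shoelace formula, 2A = |[(-4)·(-6) − (-4)·4] + [(-4)·(-5) − 6·(-6)] + [6·(-5) − 8·(-5)] + [8·4 − (-4)·(-5)]| = 118, so the area is 59.
The number of boundary lattice points is Σ gcd(|Δx|,|Δy|) = gcd(0,10) + gcd(10,1) + gcd(2,0) + gcd(12,9) = 10+1+2+3 = 16.
By Pick's theorem I = A − B/2 + 1 = 59 − 16/2 + 1 = 52.

52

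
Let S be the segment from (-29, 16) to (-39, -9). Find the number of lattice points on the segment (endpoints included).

6

The number of lattice points on a segment between lattice points is gcd(|Δx|,|Δy|) + 1 = gcd(10,25) + 1 = 5 + 1 = 6.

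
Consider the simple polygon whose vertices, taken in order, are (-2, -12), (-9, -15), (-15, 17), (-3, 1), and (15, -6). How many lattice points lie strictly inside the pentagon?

301

Using the shoelace formula, 2A = |((-2)·(-15) − (-9)·(-12)) + ((-9)·17 − (-15)·(-15)) + ((-15)·1 − (-3)·17) + ((-3)·(-6) − 15·1) + (15·(-12) − (-2)·(-6))| = 609, so the area is 304.5.
The number of boundary lattice points is Σ gcd(|Δx|,|Δy|) = gcd(7,3) + gcd(6,32) + gcd(12,16) + gcd(18,7) + gcd(17,6) = 1+2+4+1+1 = 9.
By Pick's theorem A = I + B/2 − 1, so I = 304.5 − 9/2 + 1 = 301.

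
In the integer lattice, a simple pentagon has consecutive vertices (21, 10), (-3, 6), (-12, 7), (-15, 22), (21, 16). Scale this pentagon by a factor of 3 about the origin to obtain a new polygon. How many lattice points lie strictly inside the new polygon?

3481

The shoelace formula gives twice the area as |(21·6 − (-3)·10) + ((-3)·7 − (-12)·6) + ((-12)·22 − (-15)·7) + ((-15)·16 − 21·22) + (21·10 − 21·16)| = 780, so the area is 390.
Summing gcd(|Δx|,|Δy|) over the edges gives the boundary count: gcd(24,4) + gcd(9,1) + gcd(3,15) + gcd(36,6) + gcd(0,6) = 4+1+3+6+6 = 20.
Scaling by 3 multiplies the area by 3² = 9 (so the new area is 3510) and multiplies the boundary lattice-point count by 3, giving 60.
By Pick's theorem, the interior count of the dilated polygon is 3510 − 60/2 + 1 = 3481.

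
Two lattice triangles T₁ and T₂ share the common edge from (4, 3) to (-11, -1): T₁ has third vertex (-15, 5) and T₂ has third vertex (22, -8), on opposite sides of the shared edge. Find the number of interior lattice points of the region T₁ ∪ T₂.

170

The union is the simple quadrilateral with vertices (4, 3), (-15, 5), (-11, -1), (22, -8) in order.
By the shoelace formula, twice the signed area is |(4·5 − (-15)·3) + ((-15)·(-1) − (-11)·5) + ((-11)·(-8) − 22·(-1)) + (22·3 − 4·(-8))| = 343, so the area is 343/2.
Summing gcd(|Δx|,|Δy|) over the edges gives the boundary count: gcd(19,2) + gcd(4,6) + gcd(33,7) + gcd(18,11) = 1+2+1+1 = 5.
By Pick's theorem I = A − B/2 + 1 = 343/2 − 5/2 + 1 = 170.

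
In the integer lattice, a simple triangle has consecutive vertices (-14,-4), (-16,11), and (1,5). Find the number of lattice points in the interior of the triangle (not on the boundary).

120

Using the shoelace formula, 2A = |[(-14)·11 − (-16)·(-4)] + [(-16)·5 − 1·11] + [1·(-4) − (-14)·5]| = 243, so the area is 121.5.
The number of boundary lattice points is Σ gcd(|Δx|,|Δy|) = gcd(2,15) + gcd(17,6) + gcd(15,9) = 1+1+3 = 5.
By Pick's theorem A = I + B/2 − 1, so I = 121.5 − 5/2 + 1 = 120.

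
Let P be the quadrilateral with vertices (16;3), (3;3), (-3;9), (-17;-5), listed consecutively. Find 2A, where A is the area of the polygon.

Using the shoelace formula, 2A = |[16·3 − 3·3] + [3·9 − (-3)·3] + [(-3)·(-5) − (-17)·9] + [(-17)·3 − 16·(-5)]| = 272, so the area is 136.

272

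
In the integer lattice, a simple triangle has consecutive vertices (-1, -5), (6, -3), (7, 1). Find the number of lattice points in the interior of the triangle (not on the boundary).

The shoelace formula gives twice the area as |((-1)·(-3) − 6·(-5)) + (6·1 − 7·(-3)) + (7·(-5) − (-1)·1)| = 26, so the area is 13.
Along each edge there are gcd(|Δx|,|Δy|)+1 lattice points, so counting each shared vertex once the boundary has gcd(7,2) + gcd(1,4) + gcd(8,6) = 1+1+2 = 4.
Pick's theorem gives I = A − B/2 + 1 = 13 − 4/2 + 1 = 12.

12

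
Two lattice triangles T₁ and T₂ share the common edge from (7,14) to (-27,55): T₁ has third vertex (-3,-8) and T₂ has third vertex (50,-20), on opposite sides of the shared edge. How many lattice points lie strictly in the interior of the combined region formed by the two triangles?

880

The union is the simple quadrilateral with vertices (7,14), (-3,-8), (-27,55), (50,-20) in order.
By the shoelace formula, twice the signed area is |(7·(-8) − (-3)·14) + ((-3)·55 − (-27)·(-8)) + ((-27)·(-20) − 50·55) + (50·14 − 7·(-20))| = 1765, so the area is 882.5.
Along each edge there are gcd(|Δx|,|Δy|)+1 lattice points, so counting each shared vertex once the boundary has gcd(10,22) + gcd(24,63) + gcd(77,75) + gcd(43,34) = 2+3+1+1 = 7.
By Pick's theorem I = A − B/2 + 1 = 882.5 − 7/2 + 1 = 880.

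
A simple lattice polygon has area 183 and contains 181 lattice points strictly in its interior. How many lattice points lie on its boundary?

6

Pick's theorem gives A = I + B/2 − 1, so B = 2(A − I + 1) = 2(183 − 181 + 1) = 6.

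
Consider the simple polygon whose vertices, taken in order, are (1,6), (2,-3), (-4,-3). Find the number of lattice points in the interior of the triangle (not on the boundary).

24

By the shoelace formula, twice the signed area is |[1·(-3) − 2·6] + [2·(-3) − (-4)·(-3)] + [(-4)·6 − 1·(-3)]| = 54, so the area is 27.
Along each edge there are gcd(|Δx|,|Δy|)+1 lattice points, so counting each shared vertex once the boundary has gcd(1,9) + gcd(6,0) + gcd(5,9) = 1+6+1 = 8.
Pick's theorem gives I = A − B/2 + 1 = 27 − 8/2 + 1 = 24.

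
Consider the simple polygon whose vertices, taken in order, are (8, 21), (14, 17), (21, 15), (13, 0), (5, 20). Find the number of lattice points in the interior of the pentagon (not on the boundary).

144

The shoelace formula gives twice the area as |[8·17 − 14·21] + [14·15 − 21·17] + [21·0 − 13·15] + [13·20 − 5·0] + [5·21 − 8·20]| = 295, so the area is 295/2.
The number of boundary lattice points is Σ gcd(|Δx|,|Δy|) = gcd(6,4) + gcd(7,2) + gcd(8,15) + gcd(8,20) + gcd(3,1) = 2+1+1+4+1 = 9.
By Pick's theorem A = I + B/2 − 1, so I = 295/2 − 9/2 + 1 = 144.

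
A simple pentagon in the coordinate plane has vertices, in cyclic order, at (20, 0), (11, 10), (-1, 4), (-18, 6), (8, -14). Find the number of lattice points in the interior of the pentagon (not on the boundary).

397

Using the shoelace formula, 2A = |[20·10 − 11·0] + [11·4 − (-1)·10] + [(-1)·6 − (-18)·4] + [(-18)·(-14) − 8·6] + [8·0 − 20·(-14)]| = 804, so the area is 402.
Along each edge there are gcd(|Δx|,|Δy|)+1 lattice points, so counting each shared vertex once the boundary has gcd(9,10) + gcd(12,6) + gcd(17,2) + gcd(26,20) + gcd(12,14) = 1+6+1+2+2 = 12.
Pick's theorem gives I = A − B/2 + 1 = 402 − 12/2 + 1 = 397.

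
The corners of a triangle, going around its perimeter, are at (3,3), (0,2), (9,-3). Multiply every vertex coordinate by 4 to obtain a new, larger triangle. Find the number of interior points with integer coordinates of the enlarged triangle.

The shoelace formula gives twice the area as |(3·2 − 0·3) + (0·(-3) − 9·2) + (9·3 − 3·(-3))| = 24, so the area is 12.
Along each edge there are gcd(|Δx|,|Δy|)+1 lattice points, so counting each shared vertex once the boundary has gcd(3,1) + gcd(9,5) + gcd(6,6) = 1+1+6 = 8.
Scaling by 4 multiplies the area by 4² = 16 (so the new area is 192) and multiplies the boundary lattice-point count by 4, giving 32.
By Pick's theorem, the interior count of the dilated polygon is 192 − 32/2 + 1 = 177.

177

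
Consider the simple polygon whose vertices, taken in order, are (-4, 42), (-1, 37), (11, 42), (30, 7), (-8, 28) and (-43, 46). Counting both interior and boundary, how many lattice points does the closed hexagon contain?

Using the shoelace formula, 2A = |[(-4)·37 − (-1)·42] + [(-1)·42 − 11·37] + [11·7 − 30·42] + [30·28 − (-8)·7] + [(-8)·46 − (-43)·28] + [(-43)·42 − (-4)·46]| = 1628, so the area is 814.
The number of boundary lattice points is Σ gcd(|Δx|,|Δy|) = gcd(3,5) + gcd(12,5) + gcd(19,35) + gcd(38,21) + gcd(35,18) + gcd(39,4) = 1+1+1+1+1+1 = 6.
Pick's theorem gives I = A − B/2 + 1 = 814 − 6/2 + 1 = 812, so the closed region contains I + B = 812 + 6 = 818 lattice points.

818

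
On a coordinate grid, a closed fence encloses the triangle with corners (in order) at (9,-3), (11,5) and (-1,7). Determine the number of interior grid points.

44

The shoelace formula gives twice the area as |(9·5 − 11·(-3)) + (11·7 − (-1)·5) + ((-1)·(-3) − 9·7)| = 100, so the area is 50.
Summing gcd(|Δx|,|Δy|) over the edges gives the boundary count: gcd(2,8) + gcd(12,2) + gcd(10,10) = 2+2+10 = 14.
Pick's theorem gives I = A − B/2 + 1 = 50 − 14/2 + 1 = 44.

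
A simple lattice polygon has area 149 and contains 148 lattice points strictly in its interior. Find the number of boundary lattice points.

Pick's theorem gives A = I + B/2 − 1, so B = 2(A − I + 1) = 2(149 − 148 + 1) = 4.

4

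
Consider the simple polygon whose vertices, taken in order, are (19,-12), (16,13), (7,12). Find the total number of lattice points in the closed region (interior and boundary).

122

Using the shoelace formula, 2A = |(19·13 − 16·(-12)) + (16·12 − 7·13) + (7·(-12) − 19·12)| = 228, so the area is 114.
The number of boundary lattice points is Σ gcd(|Δx|,|Δy|) = gcd(3,25) + gcd(9,1) + gcd(12,24) = 1+1+12 = 14.
Pick's theorem gives I = A − B/2 + 1 = 114 − 14/2 + 1 = 108, so the closed region contains I + B = 108 + 14 = 122 lattice points.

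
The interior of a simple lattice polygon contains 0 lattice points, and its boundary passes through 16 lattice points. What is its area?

7

Pick's theorem states A = I + B/2 − 1, so A = 0 + 16/2 − 1 = 7.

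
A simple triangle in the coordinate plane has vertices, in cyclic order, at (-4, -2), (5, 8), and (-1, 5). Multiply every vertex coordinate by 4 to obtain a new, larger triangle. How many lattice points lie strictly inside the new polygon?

255

The shoelace formula gives twice the area as |[(-4)·8 − 5·(-2)] + [5·5 − (-1)·8] + [(-1)·(-2) − (-4)·5]| = 33, so the area is 16.5.
Summing gcd(|Δx|,|Δy|) over the edges gives the boundary count: gcd(9,10) + gcd(6,3) + gcd(3,7) = 1+3+1 = 5.
Scaling by 4 multiplies the area by 4² = 16 (so the new area is 264) and multiplies the boundary lattice-point count by 4, giving 20.
By Pick's theorem, the interior count of the dilated polygon is 264 − 20/2 + 1 = 255.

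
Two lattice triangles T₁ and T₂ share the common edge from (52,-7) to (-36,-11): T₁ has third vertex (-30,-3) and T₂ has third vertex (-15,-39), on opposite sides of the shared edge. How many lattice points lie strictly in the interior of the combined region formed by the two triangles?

1609

The union is the simple quadrilateral with vertices (52,-7), (-30,-3), (-36,-11), (-15,-39) in order.
By the shoelace formula, twice the signed area is |[52·(-3) − (-30)·(-7)] + [(-30)·(-11) − (-36)·(-3)] + [(-36)·(-39) − (-15)·(-11)] + [(-15)·(-7) − 52·(-39)]| = 3228, so the area is 1614.
Summing gcd(|Δx|,|Δy|) over the edges gives the boundary count: gcd(82,4) + gcd(6,8) + gcd(21,28) + gcd(67,32) = 2+2+7+1 = 12.
By Pick's theorem I = A − B/2 + 1 = 1614 − 12/2 + 1 = 1609.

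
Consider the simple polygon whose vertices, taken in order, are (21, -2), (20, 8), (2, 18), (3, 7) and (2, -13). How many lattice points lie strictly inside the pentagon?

The shoelace formula gives twice the area as |(21·8 − 20·(-2)) + (20·18 − 2·8) + (2·7 − 3·18) + (3·(-13) − 2·7) + (2·(-2) − 21·(-13))| = 728, so the area is 364.
The number of boundary lattice points is Σ gcd(|Δx|,|Δy|) = gcd(1,10) + gcd(18,10) + gcd(1,11) + gcd(1,20) + gcd(19,11) = 1+2+1+1+1 = 6.
Pick's theorem gives I = A − B/2 + 1 = 364 − 6/2 + 1 = 362.

362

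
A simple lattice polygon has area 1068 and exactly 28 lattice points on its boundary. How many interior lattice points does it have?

From Pick's theorem, I = A − B/2 + 1 = 1068 − 28/2 + 1 = 1055.

1055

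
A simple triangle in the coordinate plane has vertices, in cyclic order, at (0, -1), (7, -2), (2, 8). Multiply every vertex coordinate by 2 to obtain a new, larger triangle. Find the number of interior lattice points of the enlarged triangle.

124

By the shoelace formula, twice the signed area is |(0·(-2) − 7·(-1)) + (7·8 − 2·(-2)) + (2·(-1) − 0·8)| = 65, so the area is 32.5.
The number of boundary lattice points is Σ gcd(|Δx|,|Δy|) = gcd(7,1) + gcd(5,10) + gcd(2,9) = 1+5+1 = 7.
Scaling by 2 multiplies the area by 2² = 4 (so the new area is 130) and multiplies the boundary lattice-point count by 2, giving 14.
By Pick's theorem, the interior count of the dilated polygon is 130 − 14/2 + 1 = 124.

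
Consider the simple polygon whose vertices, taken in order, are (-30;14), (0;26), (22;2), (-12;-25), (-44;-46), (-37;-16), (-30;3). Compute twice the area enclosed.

4345

By the shoelace formula, twice the signed area is |[(-30)·26 − 0·14] + [0·2 − 22·26] + [22·(-25) − (-12)·2] + [(-12)·(-46) − (-44)·(-25)] + [(-44)·(-16) − (-37)·(-46)] + [(-37)·3 − (-30)·(-16)] + [(-30)·14 − (-30)·3]| = 4345, so the area is 2172.5.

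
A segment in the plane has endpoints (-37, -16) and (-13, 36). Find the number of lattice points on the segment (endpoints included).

5

The number of lattice points on a segment between lattice points is gcd(|Δx|,|Δy|) + 1 = gcd(24,52) + 1 = 4 + 1 = 5.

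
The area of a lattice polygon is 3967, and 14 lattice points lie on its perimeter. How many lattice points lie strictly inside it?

3961

Pick's theorem A = I + B/2 − 1 rearranges to I = A − B/2 + 1 = 3967 − 14/2 + 1 = 3961.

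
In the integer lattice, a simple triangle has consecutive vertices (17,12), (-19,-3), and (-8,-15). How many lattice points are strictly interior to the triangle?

Using the shoelace formula, 2A = |[17·(-3) − (-19)·12] + [(-19)·(-15) − (-8)·(-3)] + [(-8)·12 − 17·(-15)]| = 597, so the area is 597/2.
Along each edge there are gcd(|Δx|,|Δy|)+1 lattice points, so counting each shared vertex once the boundary has gcd(36,15) + gcd(11,12) + gcd(25,27) = 3+1+1 = 5.
By Pick's theorem A = I + B/2 − 1, so I = 597/2 − 5/2 + 1 = 297.

297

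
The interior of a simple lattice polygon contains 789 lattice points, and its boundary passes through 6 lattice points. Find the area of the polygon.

Pick's theorem states A = I + B/2 − 1, so A = 789 + 6/2 − 1 = 791.

791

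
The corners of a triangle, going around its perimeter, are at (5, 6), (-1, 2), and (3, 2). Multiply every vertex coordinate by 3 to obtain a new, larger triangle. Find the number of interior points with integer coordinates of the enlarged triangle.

The shoelace formula gives twice the area as |(5·2 − (-1)·6) + ((-1)·2 − 3·2) + (3·6 − 5·2)| = 16, so the area is 8.
Summing gcd(|Δx|,|Δy|) over the edges gives the boundary count: gcd(6,4) + gcd(4,0) + gcd(2,4) = 2+4+2 = 8.
Scaling by 3 multiplies the area by 3² = 9 (so the new area is 72) and multiplies the boundary lattice-point count by 3, giving 24.
By Pick's theorem, the interior count of the dilated polygon is 72 − 24/2 + 1 = 61.

61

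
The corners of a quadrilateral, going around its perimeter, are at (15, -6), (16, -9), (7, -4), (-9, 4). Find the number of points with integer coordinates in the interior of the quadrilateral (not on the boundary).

22

Using the shoelace formula, 2A = |[15·(-9) − 16·(-6)] + [16·(-4) − 7·(-9)] + [7·4 − (-9)·(-4)] + [(-9)·(-6) − 15·4]| = 54, so the area is 27.
The number of boundary lattice points is Σ gcd(|Δx|,|Δy|) = gcd(1,3) + gcd(9,5) + gcd(16,8) + gcd(24,10) = 1+1+8+2 = 12.
By Pick's theorem A = I + B/2 − 1, so I = 27 − 12/2 + 1 = 22.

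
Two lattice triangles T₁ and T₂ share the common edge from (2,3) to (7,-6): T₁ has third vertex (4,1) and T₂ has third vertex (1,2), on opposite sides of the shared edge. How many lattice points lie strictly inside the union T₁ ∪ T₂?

The union is the simple quadrilateral with vertices (2,3), (4,1), (7,-6), (1,2) in order.
Using the shoelace formula, 2A = |(2·1 − 4·3) + (4·(-6) − 7·1) + (7·2 − 1·(-6)) + (1·3 − 2·2)| = 22, so the area is 11.
The number of boundary lattice points is Σ gcd(|Δx|,|Δy|) = gcd(2,2) + gcd(3,7) + gcd(6,8) + gcd(1,1) = 2+1+2+1 = 6.
By Pick's theorem I = A − B/2 + 1 = 11 − 6/2 + 1 = 9.

9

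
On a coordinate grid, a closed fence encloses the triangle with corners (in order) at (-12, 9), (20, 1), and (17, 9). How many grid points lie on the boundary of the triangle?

38

The number of boundary lattice points is Σ gcd(|Δx|,|Δy|) = gcd(32,8) + gcd(3,8) + gcd(29,0) = 8+1+29 = 38.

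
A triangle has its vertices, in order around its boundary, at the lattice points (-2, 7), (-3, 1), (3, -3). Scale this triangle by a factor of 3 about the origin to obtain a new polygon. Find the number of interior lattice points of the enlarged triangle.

169

The shoelace formula gives twice the area as |((-2)·1 − (-3)·7) + ((-3)·(-3) − 3·1) + (3·7 − (-2)·(-3))| = 40, so the area is 20.
Summing gcd(|Δx|,|Δy|) over the edges gives the boundary count: gcd(1,6) + gcd(6,4) + gcd(5,10) = 1+2+5 = 8.
Scaling by 3 multiplies the area by 3² = 9 (so the new area is 180) and multiplies the boundary lattice-point count by 3, giving 24.
By Pick's theorem, the interior count of the dilated polygon is 180 − 24/2 + 1 = 169.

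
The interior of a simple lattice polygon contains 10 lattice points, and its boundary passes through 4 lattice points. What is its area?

11

Pick's theorem states A = I + B/2 − 1, so A = 10 + 4/2 − 1 = 11.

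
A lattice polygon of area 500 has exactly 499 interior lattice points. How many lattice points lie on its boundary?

Pick's theorem gives A = I + B/2 − 1, so B = 2(A − I + 1) = 2(500 − 499 + 1) = 4.

4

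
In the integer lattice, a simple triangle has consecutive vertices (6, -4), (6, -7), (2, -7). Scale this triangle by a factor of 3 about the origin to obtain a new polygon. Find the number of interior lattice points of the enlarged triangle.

43

By the shoelace formula, twice the signed area is |[6·(-7) − 6·(-4)] + [6·(-7) − 2·(-7)] + [2·(-4) − 6·(-7)]| = 12, so the area is 6.
Along each edge there are gcd(|Δx|,|Δy|)+1 lattice points, so counting each shared vertex once the boundary has gcd(0,3) + gcd(4,0) + gcd(4,3) = 3+4+1 = 8.
Scaling by 3 multiplies the area by 3² = 9 (so the new area is 54) and multiplies the boundary lattice-point count by 3, giving 24.
By Pick's theorem, the interior count of the dilated polygon is 54 − 24/2 + 1 = 43.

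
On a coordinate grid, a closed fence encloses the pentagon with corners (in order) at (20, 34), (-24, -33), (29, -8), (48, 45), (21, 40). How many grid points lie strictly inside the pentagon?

1940

Using the shoelace formula, 2A = |(20·(-33) − (-24)·34) + ((-24)·(-8) − 29·(-33)) + (29·45 − 48·(-8)) + (48·40 − 21·45) + (21·34 − 20·40)| = 3883, so the area is 1941.5.
Summing gcd(|Δx|,|Δy|) over the edges gives the boundary count: gcd(44,67) + gcd(53,25) + gcd(19,53) + gcd(27,5) + gcd(1,6) = 1+1+1+1+1 = 5.
Pick's theorem gives I = A − B/2 + 1 = 1941.5 − 5/2 + 1 = 1940.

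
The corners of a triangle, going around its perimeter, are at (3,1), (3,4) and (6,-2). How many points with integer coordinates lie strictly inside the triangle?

1

By the shoelace formula, twice the signed area is |(3·4 − 3·1) + (3·(-2) − 6·4) + (6·1 − 3·(-2))| = 9, so the area is 9/2.
Summing gcd(|Δx|,|Δy|) over the edges gives the boundary count: gcd(0,3) + gcd(3,6) + gcd(3,3) = 3+3+3 = 9.
Pick's theorem gives I = A − B/2 + 1 = 9/2 − 9/2 + 1 = 1.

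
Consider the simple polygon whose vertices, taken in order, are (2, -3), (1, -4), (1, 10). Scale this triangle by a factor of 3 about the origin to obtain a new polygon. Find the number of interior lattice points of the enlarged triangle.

40

By the shoelace formula, twice the signed area is |[2·(-4) − 1·(-3)] + [1·10 − 1·(-4)] + [1·(-3) − 2·10]| = 14, so the area is 7.
Summing gcd(|Δx|,|Δy|) over the edges gives the boundary count: gcd(1,1) + gcd(0,14) + gcd(1,13) = 1+14+1 = 16.
Scaling by 3 multiplies the area by 3² = 9 (so the new area is 63) and multiplies the boundary lattice-point count by 3, giving 48.
By Pick's theorem, the interior count of the dilated polygon is 63 − 48/2 + 1 = 40.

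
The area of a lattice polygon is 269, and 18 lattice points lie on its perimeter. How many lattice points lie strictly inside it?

261

Pick's theorem A = I + B/2 − 1 rearranges to I = A − B/2 + 1 = 269 − 18/2 + 1 = 261.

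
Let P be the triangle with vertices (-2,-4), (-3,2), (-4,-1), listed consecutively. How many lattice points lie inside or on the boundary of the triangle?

7

Using the shoelace formula, 2A = |[(-2)·2 − (-3)·(-4)] + [(-3)·(-1) − (-4)·2] + [(-4)·(-4) − (-2)·(-1)]| = 9, so the area is 4.5.
The number of boundary lattice points is Σ gcd(|Δx|,|Δy|) = gcd(1,6) + gcd(1,3) + gcd(2,3) = 1+1+1 = 3.
Pick's theorem gives I = A − B/2 + 1 = 4.5 − 3/2 + 1 = 4, so the closed region contains I + B = 4 + 3 = 7 lattice points.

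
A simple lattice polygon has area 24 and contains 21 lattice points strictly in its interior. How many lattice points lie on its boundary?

8

Pick's theorem gives A = I + B/2 − 1, so B = 2(A − I + 1) = 2(24 − 21 + 1) = 8.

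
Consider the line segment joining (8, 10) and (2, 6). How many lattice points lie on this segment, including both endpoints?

The number of lattice points on a segment between lattice points is gcd(|Δx|,|Δy|) + 1 = gcd(6,4) + 1 = 2 + 1 = 3.

3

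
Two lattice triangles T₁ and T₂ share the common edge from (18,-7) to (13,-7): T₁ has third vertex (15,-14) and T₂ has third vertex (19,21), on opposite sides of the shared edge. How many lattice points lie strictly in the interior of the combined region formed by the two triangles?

86

The union is the simple quadrilateral with vertices (18,-7), (15,-14), (13,-7), (19,21) in order.
By the shoelace formula, twice the signed area is |[18·(-14) − 15·(-7)] + [15·(-7) − 13·(-14)] + [13·21 − 19·(-7)] + [19·(-7) − 18·21]| = 175, so the area is 175/2.
The number of boundary lattice points is Σ gcd(|Δx|,|Δy|) = gcd(3,7) + gcd(2,7) + gcd(6,28) + gcd(1,28) = 1+1+2+1 = 5.
By Pick's theorem I = A − B/2 + 1 = 175/2 − 5/2 + 1 = 86.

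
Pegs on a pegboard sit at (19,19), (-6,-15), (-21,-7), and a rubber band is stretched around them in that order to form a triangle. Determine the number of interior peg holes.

354

Using the shoelace formula, 2A = |[19·(-15) − (-6)·19] + [(-6)·(-7) − (-21)·(-15)] + [(-21)·19 − 19·(-7)]| = 710, so the area is 355.
The number of boundary lattice points is Σ gcd(|Δx|,|Δy|) = gcd(25,34) + gcd(15,8) + gcd(40,26) = 1+1+2 = 4.
By Pick's theorem A = I + B/2 − 1, so I = 355 − 4/2 + 1 = 354.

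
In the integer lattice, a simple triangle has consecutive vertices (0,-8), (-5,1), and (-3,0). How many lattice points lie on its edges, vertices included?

3

Along each edge there are gcd(|Δx|,|Δy|)+1 lattice points, so counting each shared vertex once the boundary has gcd(5,9) + gcd(2,1) + gcd(3,8) = 1+1+1 = 3.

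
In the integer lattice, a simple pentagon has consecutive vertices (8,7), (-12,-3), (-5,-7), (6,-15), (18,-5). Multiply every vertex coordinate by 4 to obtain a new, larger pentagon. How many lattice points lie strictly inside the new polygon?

Using the shoelace formula, 2A = |(8·(-3) − (-12)·7) + ((-12)·(-7) − (-5)·(-3)) + ((-5)·(-15) − 6·(-7)) + (6·(-5) − 18·(-15)) + (18·7 − 8·(-5))| = 652, so the area is 326.
Along each edge there are gcd(|Δx|,|Δy|)+1 lattice points, so counting each shared vertex once the boundary has gcd(20,10) + gcd(7,4) + gcd(11,8) + gcd(12,10) + gcd(10,12) = 10+1+1+2+2 = 16.
Scaling by 4 multiplies the area by 4² = 16 (so the new area is 5216) and multiplies the boundary lattice-point count by 4, giving 64.
By Pick's theorem, the interior count of the dilated polygon is 5216 − 64/2 + 1 = 5185.

5185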